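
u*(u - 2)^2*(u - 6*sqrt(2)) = u^4 - 6*sqrt(2)*u^3 - 4*u^3 + 4*u^2 + 24*sqrt(2)*u^2 - 24*sqrt(2)*u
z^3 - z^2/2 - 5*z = z*(z - 5/2)*(z + 2)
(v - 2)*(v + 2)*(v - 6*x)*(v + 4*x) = v^4 - 2*v^3*x - 24*v^2*x^2 - 4*v^2 + 8*v*x + 96*x^2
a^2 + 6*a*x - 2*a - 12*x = (a - 2)*(a + 6*x)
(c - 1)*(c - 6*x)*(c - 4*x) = c^3 - 10*c^2*x - c^2 + 24*c*x^2 + 10*c*x - 24*x^2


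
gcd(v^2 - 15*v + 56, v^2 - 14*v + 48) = v - 8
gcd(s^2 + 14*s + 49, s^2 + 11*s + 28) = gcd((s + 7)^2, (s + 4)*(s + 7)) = s + 7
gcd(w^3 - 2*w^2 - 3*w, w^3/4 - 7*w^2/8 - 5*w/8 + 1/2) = w + 1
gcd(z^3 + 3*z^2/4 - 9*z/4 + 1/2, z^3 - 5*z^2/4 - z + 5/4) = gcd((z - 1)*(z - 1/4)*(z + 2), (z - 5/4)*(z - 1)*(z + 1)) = z - 1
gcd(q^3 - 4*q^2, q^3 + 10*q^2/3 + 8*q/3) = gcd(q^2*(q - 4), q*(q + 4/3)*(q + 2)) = q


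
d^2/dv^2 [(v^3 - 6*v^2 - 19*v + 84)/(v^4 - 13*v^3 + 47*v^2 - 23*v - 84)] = 2*(v^3 + 12*v^2 - 24*v + 40)/(v^6 - 9*v^5 + 15*v^4 + 45*v^3 - 60*v^2 - 144*v - 64)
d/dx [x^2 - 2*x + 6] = 2*x - 2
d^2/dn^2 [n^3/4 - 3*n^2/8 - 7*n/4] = 3*n/2 - 3/4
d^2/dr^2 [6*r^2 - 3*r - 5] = 12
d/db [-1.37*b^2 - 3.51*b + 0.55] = -2.74*b - 3.51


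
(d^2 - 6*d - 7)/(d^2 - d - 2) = (d - 7)/(d - 2)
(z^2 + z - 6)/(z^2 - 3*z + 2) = (z + 3)/(z - 1)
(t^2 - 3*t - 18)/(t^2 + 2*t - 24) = (t^2 - 3*t - 18)/(t^2 + 2*t - 24)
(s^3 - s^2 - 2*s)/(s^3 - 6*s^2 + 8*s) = (s + 1)/(s - 4)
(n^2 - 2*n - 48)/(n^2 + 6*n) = (n - 8)/n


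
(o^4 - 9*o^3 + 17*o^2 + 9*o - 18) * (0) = 0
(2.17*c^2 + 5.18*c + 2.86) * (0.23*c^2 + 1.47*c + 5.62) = 0.4991*c^4 + 4.3813*c^3 + 20.4678*c^2 + 33.3158*c + 16.0732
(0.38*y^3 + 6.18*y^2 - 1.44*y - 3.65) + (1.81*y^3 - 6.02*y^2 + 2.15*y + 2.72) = 2.19*y^3 + 0.16*y^2 + 0.71*y - 0.93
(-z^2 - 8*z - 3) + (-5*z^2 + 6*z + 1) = -6*z^2 - 2*z - 2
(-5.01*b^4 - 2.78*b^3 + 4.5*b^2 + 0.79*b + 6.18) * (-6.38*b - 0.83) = 31.9638*b^5 + 21.8947*b^4 - 26.4026*b^3 - 8.7752*b^2 - 40.0841*b - 5.1294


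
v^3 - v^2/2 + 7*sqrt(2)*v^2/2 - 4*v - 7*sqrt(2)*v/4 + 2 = (v - 1/2)*(v - sqrt(2)/2)*(v + 4*sqrt(2))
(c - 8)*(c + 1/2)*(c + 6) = c^3 - 3*c^2/2 - 49*c - 24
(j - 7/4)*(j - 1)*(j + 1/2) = j^3 - 9*j^2/4 + 3*j/8 + 7/8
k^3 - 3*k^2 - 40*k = k*(k - 8)*(k + 5)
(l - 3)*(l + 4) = l^2 + l - 12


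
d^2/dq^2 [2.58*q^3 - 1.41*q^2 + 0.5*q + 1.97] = 15.48*q - 2.82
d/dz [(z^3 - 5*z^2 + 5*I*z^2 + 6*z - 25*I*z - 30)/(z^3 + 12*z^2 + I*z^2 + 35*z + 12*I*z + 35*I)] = (z^4*(17 - 4*I) + z^3*(58 + 74*I) + z^2*(-242 + 514*I) + z*(370 - 290*I) + 1925 + 570*I)/(z^6 + z^5*(24 + 2*I) + z^4*(213 + 48*I) + z^3*(816 + 428*I) + z^2*(1011 + 1680*I) + z*(-840 + 2450*I) - 1225)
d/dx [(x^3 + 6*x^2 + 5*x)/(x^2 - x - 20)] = (x^4 - 2*x^3 - 71*x^2 - 240*x - 100)/(x^4 - 2*x^3 - 39*x^2 + 40*x + 400)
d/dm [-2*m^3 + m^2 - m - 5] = -6*m^2 + 2*m - 1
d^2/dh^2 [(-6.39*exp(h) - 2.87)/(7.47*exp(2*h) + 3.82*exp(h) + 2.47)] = (-356.567751*exp(4*h) - 458.253126*exp(3*h) + 461.717712*exp(2*h) + 230.22835*exp(h) - 11.905153)*exp(h)/(416.832723*exp(6*h) + 639.478314*exp(5*h) + 740.500353*exp(4*h) + 478.637596*exp(3*h) + 244.850853*exp(2*h) + 69.916314*exp(h) + 15.069223)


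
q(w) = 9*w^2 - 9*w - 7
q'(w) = 18*w - 9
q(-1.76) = 36.72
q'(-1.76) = -40.68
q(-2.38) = 65.40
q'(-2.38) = -51.84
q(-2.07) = 50.19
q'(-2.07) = -46.26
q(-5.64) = 330.05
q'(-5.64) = -110.52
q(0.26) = -8.73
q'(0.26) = -4.32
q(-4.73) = 236.93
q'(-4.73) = -94.14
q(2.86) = 40.88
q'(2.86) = 42.48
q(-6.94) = 488.93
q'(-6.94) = -133.92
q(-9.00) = 803.00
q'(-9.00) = -171.00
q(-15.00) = 2153.00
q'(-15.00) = -279.00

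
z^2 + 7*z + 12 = (z + 3)*(z + 4)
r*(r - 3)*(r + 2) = r^3 - r^2 - 6*r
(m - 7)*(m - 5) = m^2 - 12*m + 35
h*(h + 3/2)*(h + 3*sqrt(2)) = h^3 + 3*h^2/2 + 3*sqrt(2)*h^2 + 9*sqrt(2)*h/2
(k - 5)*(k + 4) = k^2 - k - 20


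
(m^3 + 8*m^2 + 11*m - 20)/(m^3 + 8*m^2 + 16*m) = (m^2 + 4*m - 5)/(m*(m + 4))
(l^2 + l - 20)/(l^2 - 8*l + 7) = (l^2 + l - 20)/(l^2 - 8*l + 7)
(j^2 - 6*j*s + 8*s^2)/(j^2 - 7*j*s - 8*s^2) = (-j^2 + 6*j*s - 8*s^2)/(-j^2 + 7*j*s + 8*s^2)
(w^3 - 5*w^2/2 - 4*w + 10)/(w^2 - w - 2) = (w^2 - w/2 - 5)/(w + 1)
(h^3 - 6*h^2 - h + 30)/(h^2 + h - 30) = (h^2 - h - 6)/(h + 6)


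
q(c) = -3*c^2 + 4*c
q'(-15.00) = 94.00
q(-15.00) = -735.00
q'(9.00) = -50.00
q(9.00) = -207.00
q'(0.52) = 0.88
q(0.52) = 1.27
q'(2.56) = -11.36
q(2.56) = -9.42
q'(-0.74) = 8.44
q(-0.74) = -4.60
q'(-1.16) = 10.96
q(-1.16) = -8.68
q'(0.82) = -0.92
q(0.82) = 1.26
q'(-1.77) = 14.62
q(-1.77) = -16.48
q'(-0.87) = 9.22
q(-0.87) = -5.75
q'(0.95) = -1.70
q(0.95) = 1.09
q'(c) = 4 - 6*c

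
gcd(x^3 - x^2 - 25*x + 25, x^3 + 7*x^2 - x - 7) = x - 1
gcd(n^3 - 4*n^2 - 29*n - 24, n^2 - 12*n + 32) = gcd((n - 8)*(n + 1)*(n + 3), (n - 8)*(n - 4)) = n - 8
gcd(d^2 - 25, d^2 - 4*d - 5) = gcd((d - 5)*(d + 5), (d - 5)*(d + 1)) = d - 5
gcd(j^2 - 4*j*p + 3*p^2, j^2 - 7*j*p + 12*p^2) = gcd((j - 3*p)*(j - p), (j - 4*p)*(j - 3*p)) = -j + 3*p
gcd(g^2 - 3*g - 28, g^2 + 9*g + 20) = g + 4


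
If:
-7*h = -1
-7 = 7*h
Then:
No Solution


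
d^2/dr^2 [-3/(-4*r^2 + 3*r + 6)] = 6*(16*r^2 - 12*r - (8*r - 3)^2 - 24)/(-4*r^2 + 3*r + 6)^3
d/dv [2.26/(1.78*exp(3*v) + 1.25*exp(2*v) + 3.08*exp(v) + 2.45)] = (-12.0684*exp(2*v) - 5.65*exp(v) - 6.9608)*exp(v)/(1.78*exp(3*v) + 1.25*exp(2*v) + 3.08*exp(v) + 2.45)^2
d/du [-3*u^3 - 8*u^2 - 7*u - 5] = -9*u^2 - 16*u - 7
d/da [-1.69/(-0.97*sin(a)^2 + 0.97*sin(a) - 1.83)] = (1.6393 - 3.2786*sin(a))*cos(a)/(0.97*sin(a)^2 - 0.97*sin(a) + 1.83)^2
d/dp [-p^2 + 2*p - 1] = 2 - 2*p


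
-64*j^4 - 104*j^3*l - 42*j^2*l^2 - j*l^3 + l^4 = (-8*j + l)*(j + l)*(2*j + l)*(4*j + l)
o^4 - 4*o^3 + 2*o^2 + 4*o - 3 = (o - 3)*(o - 1)^2*(o + 1)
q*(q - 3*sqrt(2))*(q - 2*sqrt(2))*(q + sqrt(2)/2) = q^4 - 9*sqrt(2)*q^3/2 + 7*q^2 + 6*sqrt(2)*q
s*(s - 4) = s^2 - 4*s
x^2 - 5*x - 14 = (x - 7)*(x + 2)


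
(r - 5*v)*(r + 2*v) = r^2 - 3*r*v - 10*v^2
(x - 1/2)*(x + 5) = x^2 + 9*x/2 - 5/2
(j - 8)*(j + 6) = j^2 - 2*j - 48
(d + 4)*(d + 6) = d^2 + 10*d + 24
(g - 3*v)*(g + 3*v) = g^2 - 9*v^2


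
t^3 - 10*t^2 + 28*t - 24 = (t - 6)*(t - 2)^2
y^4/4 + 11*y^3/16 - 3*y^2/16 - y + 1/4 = (y/4 + 1/2)*(y - 1)*(y - 1/4)*(y + 2)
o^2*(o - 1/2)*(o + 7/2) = o^4 + 3*o^3 - 7*o^2/4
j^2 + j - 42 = (j - 6)*(j + 7)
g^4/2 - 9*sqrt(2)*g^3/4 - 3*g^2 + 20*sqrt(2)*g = g*(g/2 + sqrt(2))*(g - 4*sqrt(2))*(g - 5*sqrt(2)/2)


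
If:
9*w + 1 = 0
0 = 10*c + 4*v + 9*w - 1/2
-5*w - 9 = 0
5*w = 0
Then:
No Solution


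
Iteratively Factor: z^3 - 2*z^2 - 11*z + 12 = (z - 1)*(z^2 - z - 12) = (z - 4)*(z - 1)*(z + 3)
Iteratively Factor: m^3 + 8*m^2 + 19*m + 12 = (m + 3)*(m^2 + 5*m + 4) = (m + 1)*(m + 3)*(m + 4)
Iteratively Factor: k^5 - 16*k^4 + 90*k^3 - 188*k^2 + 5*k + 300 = (k - 3)*(k^4 - 13*k^3 + 51*k^2 - 35*k - 100) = (k - 5)*(k - 3)*(k^3 - 8*k^2 + 11*k + 20) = (k - 5)*(k - 3)*(k + 1)*(k^2 - 9*k + 20) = (k - 5)*(k - 4)*(k - 3)*(k + 1)*(k - 5)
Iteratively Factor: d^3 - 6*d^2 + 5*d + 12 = (d - 3)*(d^2 - 3*d - 4) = (d - 3)*(d + 1)*(d - 4)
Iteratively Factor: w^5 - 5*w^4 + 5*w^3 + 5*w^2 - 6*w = (w - 1)*(w^4 - 4*w^3 + w^2 + 6*w) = (w - 2)*(w - 1)*(w^3 - 2*w^2 - 3*w) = w*(w - 2)*(w - 1)*(w^2 - 2*w - 3) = w*(w - 2)*(w - 1)*(w + 1)*(w - 3)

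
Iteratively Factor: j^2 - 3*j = (j)*(j - 3)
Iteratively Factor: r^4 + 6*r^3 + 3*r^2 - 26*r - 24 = (r + 4)*(r^3 + 2*r^2 - 5*r - 6) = (r + 1)*(r + 4)*(r^2 + r - 6) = (r - 2)*(r + 1)*(r + 4)*(r + 3)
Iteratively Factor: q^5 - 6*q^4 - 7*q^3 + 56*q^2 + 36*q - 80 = (q - 4)*(q^4 - 2*q^3 - 15*q^2 - 4*q + 20) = (q - 4)*(q + 2)*(q^3 - 4*q^2 - 7*q + 10) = (q - 4)*(q + 2)^2*(q^2 - 6*q + 5) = (q - 4)*(q - 1)*(q + 2)^2*(q - 5)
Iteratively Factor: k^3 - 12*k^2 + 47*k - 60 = (k - 4)*(k^2 - 8*k + 15) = (k - 5)*(k - 4)*(k - 3)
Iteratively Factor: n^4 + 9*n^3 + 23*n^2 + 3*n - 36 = (n + 3)*(n^3 + 6*n^2 + 5*n - 12) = (n + 3)^2*(n^2 + 3*n - 4) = (n - 1)*(n + 3)^2*(n + 4)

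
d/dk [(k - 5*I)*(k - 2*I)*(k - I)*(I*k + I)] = 4*I*k^3 + k^2*(24 + 3*I) + k*(16 - 34*I) - 10 - 17*I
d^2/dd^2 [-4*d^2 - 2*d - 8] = -8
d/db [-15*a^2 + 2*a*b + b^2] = 2*a + 2*b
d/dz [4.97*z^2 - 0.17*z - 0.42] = 9.94*z - 0.17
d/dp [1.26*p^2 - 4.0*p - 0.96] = 2.52*p - 4.0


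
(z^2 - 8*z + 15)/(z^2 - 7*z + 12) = (z - 5)/(z - 4)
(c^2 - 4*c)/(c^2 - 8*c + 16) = c/(c - 4)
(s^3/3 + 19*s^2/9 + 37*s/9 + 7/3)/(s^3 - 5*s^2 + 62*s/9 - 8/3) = (3*s^3 + 19*s^2 + 37*s + 21)/(9*s^3 - 45*s^2 + 62*s - 24)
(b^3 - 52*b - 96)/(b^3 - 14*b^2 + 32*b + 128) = (b + 6)/(b - 8)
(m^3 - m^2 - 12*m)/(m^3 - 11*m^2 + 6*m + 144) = m*(m - 4)/(m^2 - 14*m + 48)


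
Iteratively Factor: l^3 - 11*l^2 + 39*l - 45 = (l - 3)*(l^2 - 8*l + 15) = (l - 3)^2*(l - 5)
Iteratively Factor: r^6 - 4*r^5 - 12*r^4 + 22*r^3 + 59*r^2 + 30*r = (r - 3)*(r^5 - r^4 - 15*r^3 - 23*r^2 - 10*r) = (r - 3)*(r + 1)*(r^4 - 2*r^3 - 13*r^2 - 10*r) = (r - 5)*(r - 3)*(r + 1)*(r^3 + 3*r^2 + 2*r) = r*(r - 5)*(r - 3)*(r + 1)*(r^2 + 3*r + 2) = r*(r - 5)*(r - 3)*(r + 1)*(r + 2)*(r + 1)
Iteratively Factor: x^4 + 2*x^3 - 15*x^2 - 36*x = (x + 3)*(x^3 - x^2 - 12*x) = (x + 3)^2*(x^2 - 4*x) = (x - 4)*(x + 3)^2*(x)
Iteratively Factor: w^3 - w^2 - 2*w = (w - 2)*(w^2 + w) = w*(w - 2)*(w + 1)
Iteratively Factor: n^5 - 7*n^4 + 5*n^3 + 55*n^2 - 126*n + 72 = (n - 3)*(n^4 - 4*n^3 - 7*n^2 + 34*n - 24) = (n - 3)*(n - 2)*(n^3 - 2*n^2 - 11*n + 12) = (n - 3)*(n - 2)*(n - 1)*(n^2 - n - 12) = (n - 3)*(n - 2)*(n - 1)*(n + 3)*(n - 4)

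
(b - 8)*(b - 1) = b^2 - 9*b + 8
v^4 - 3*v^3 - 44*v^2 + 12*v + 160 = (v - 8)*(v - 2)*(v + 2)*(v + 5)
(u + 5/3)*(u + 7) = u^2 + 26*u/3 + 35/3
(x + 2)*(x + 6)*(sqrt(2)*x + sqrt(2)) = sqrt(2)*x^3 + 9*sqrt(2)*x^2 + 20*sqrt(2)*x + 12*sqrt(2)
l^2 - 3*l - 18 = (l - 6)*(l + 3)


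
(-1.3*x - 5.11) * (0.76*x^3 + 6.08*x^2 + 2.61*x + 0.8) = -0.988*x^4 - 11.7876*x^3 - 34.4618*x^2 - 14.3771*x - 4.088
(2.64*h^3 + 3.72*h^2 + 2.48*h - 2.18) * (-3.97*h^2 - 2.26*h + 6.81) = -10.4808*h^5 - 20.7348*h^4 - 0.2744*h^3 + 28.383*h^2 + 21.8156*h - 14.8458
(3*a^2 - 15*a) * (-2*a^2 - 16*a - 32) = -6*a^4 - 18*a^3 + 144*a^2 + 480*a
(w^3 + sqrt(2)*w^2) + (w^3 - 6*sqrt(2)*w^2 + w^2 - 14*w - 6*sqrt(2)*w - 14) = 2*w^3 - 5*sqrt(2)*w^2 + w^2 - 14*w - 6*sqrt(2)*w - 14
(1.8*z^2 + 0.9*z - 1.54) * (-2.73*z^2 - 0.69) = -4.914*z^4 - 2.457*z^3 + 2.9622*z^2 - 0.621*z + 1.0626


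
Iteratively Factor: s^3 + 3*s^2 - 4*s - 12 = (s + 2)*(s^2 + s - 6) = (s + 2)*(s + 3)*(s - 2)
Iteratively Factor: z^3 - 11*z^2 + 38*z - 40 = (z - 2)*(z^2 - 9*z + 20) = (z - 5)*(z - 2)*(z - 4)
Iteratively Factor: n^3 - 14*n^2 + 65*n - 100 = (n - 5)*(n^2 - 9*n + 20) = (n - 5)^2*(n - 4)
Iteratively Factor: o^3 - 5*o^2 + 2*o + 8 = (o - 4)*(o^2 - o - 2) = (o - 4)*(o + 1)*(o - 2)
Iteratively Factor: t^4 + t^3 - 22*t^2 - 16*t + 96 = (t + 3)*(t^3 - 2*t^2 - 16*t + 32) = (t - 2)*(t + 3)*(t^2 - 16) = (t - 4)*(t - 2)*(t + 3)*(t + 4)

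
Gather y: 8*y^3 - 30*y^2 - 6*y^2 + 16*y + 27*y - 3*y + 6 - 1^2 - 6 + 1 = 8*y^3 - 36*y^2 + 40*y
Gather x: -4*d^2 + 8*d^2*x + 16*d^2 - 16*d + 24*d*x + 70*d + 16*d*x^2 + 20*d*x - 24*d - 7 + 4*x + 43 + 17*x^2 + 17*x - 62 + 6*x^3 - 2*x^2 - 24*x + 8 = 12*d^2 + 30*d + 6*x^3 + x^2*(16*d + 15) + x*(8*d^2 + 44*d - 3) - 18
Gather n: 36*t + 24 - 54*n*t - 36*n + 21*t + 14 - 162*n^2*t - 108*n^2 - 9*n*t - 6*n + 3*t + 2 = n^2*(-162*t - 108) + n*(-63*t - 42) + 60*t + 40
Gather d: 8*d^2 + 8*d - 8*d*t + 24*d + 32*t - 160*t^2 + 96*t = 8*d^2 + d*(32 - 8*t) - 160*t^2 + 128*t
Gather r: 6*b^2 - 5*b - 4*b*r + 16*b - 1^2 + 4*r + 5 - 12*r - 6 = 6*b^2 + 11*b + r*(-4*b - 8) - 2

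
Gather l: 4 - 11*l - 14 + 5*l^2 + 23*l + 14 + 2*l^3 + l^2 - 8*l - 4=2*l^3 + 6*l^2 + 4*l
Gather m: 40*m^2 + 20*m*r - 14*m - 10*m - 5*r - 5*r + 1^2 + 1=40*m^2 + m*(20*r - 24) - 10*r + 2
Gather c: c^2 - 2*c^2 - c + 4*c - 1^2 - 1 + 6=-c^2 + 3*c + 4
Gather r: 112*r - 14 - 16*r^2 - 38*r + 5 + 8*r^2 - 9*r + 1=-8*r^2 + 65*r - 8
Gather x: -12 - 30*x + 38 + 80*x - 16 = 50*x + 10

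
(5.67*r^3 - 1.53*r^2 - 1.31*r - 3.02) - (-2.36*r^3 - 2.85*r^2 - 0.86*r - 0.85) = 8.03*r^3 + 1.32*r^2 - 0.45*r - 2.17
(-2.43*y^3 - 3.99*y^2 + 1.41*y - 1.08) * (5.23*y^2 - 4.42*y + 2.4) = -12.7089*y^5 - 10.1271*y^4 + 19.1781*y^3 - 21.4566*y^2 + 8.1576*y - 2.592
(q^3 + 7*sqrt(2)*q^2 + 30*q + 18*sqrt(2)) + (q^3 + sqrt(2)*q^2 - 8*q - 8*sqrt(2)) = 2*q^3 + 8*sqrt(2)*q^2 + 22*q + 10*sqrt(2)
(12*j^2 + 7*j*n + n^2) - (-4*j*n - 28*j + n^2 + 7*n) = 12*j^2 + 11*j*n + 28*j - 7*n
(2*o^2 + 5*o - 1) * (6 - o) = -2*o^3 + 7*o^2 + 31*o - 6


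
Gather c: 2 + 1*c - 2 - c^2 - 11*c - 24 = -c^2 - 10*c - 24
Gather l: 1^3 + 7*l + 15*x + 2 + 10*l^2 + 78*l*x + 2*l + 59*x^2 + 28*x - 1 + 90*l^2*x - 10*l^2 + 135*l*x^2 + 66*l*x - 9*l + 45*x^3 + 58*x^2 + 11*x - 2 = 90*l^2*x + l*(135*x^2 + 144*x) + 45*x^3 + 117*x^2 + 54*x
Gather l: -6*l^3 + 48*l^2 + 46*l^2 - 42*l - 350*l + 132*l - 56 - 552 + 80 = -6*l^3 + 94*l^2 - 260*l - 528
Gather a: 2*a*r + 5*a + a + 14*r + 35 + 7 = a*(2*r + 6) + 14*r + 42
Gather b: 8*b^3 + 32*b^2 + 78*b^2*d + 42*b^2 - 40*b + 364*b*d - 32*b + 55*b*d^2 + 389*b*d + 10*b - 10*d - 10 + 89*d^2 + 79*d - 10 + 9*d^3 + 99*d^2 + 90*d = 8*b^3 + b^2*(78*d + 74) + b*(55*d^2 + 753*d - 62) + 9*d^3 + 188*d^2 + 159*d - 20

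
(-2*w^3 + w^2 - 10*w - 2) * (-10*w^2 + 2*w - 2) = 20*w^5 - 14*w^4 + 106*w^3 - 2*w^2 + 16*w + 4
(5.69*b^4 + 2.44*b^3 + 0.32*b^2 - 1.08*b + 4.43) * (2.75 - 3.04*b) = -17.2976*b^5 + 8.2299*b^4 + 5.7372*b^3 + 4.1632*b^2 - 16.4372*b + 12.1825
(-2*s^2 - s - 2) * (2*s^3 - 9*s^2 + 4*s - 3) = -4*s^5 + 16*s^4 - 3*s^3 + 20*s^2 - 5*s + 6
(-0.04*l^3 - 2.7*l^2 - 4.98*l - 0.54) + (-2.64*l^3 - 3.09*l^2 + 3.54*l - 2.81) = -2.68*l^3 - 5.79*l^2 - 1.44*l - 3.35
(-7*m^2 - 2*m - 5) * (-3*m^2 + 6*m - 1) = 21*m^4 - 36*m^3 + 10*m^2 - 28*m + 5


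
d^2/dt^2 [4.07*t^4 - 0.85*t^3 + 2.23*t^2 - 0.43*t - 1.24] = 48.84*t^2 - 5.1*t + 4.46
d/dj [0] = 0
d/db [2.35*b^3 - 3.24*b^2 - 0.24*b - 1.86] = 7.05*b^2 - 6.48*b - 0.24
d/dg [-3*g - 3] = -3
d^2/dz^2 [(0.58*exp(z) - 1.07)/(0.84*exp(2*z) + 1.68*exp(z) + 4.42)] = (0.409247999999999*exp(4*z) - 3.838464*exp(3*z) - 17.450496*exp(2*z) + 8.563968*exp(z) + 19.276504)*exp(z)/(0.592704*exp(6*z) + 3.556224*exp(5*z) + 16.468704*exp(4*z) + 42.166656*exp(3*z) + 86.656752*exp(2*z) + 98.463456*exp(z) + 86.350888)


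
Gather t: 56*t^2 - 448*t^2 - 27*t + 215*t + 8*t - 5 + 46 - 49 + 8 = -392*t^2 + 196*t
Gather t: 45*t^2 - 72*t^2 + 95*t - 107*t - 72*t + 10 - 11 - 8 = -27*t^2 - 84*t - 9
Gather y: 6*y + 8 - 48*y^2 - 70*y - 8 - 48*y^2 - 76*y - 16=-96*y^2 - 140*y - 16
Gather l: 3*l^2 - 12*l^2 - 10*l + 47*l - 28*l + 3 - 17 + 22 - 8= -9*l^2 + 9*l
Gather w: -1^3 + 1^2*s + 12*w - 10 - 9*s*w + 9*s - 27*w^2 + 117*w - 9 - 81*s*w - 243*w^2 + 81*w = 10*s - 270*w^2 + w*(210 - 90*s) - 20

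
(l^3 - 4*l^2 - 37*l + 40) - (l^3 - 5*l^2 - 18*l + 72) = l^2 - 19*l - 32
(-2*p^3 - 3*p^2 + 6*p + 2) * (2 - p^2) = 2*p^5 + 3*p^4 - 10*p^3 - 8*p^2 + 12*p + 4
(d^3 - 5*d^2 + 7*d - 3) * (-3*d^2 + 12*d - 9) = -3*d^5 + 27*d^4 - 90*d^3 + 138*d^2 - 99*d + 27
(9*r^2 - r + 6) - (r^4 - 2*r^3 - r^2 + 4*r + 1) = -r^4 + 2*r^3 + 10*r^2 - 5*r + 5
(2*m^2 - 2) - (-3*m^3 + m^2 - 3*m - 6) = 3*m^3 + m^2 + 3*m + 4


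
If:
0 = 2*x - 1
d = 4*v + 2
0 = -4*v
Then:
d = 2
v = 0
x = 1/2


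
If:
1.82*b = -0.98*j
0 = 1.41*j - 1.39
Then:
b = -0.53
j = 0.99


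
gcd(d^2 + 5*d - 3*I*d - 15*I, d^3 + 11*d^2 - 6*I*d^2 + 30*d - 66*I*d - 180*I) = d + 5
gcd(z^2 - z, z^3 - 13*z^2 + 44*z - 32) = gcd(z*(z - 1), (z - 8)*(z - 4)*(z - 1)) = z - 1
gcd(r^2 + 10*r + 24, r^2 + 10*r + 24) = r^2 + 10*r + 24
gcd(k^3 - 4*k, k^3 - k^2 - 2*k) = k^2 - 2*k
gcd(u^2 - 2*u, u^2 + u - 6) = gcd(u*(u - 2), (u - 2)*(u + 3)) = u - 2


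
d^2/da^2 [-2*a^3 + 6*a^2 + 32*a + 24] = 12 - 12*a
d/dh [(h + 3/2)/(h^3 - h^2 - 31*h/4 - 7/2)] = 2*(-16*h^3 - 28*h^2 + 24*h + 65)/(16*h^6 - 32*h^5 - 232*h^4 + 136*h^3 + 1073*h^2 + 868*h + 196)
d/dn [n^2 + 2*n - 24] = 2*n + 2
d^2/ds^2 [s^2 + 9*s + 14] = 2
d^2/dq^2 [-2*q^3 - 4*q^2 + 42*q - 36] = -12*q - 8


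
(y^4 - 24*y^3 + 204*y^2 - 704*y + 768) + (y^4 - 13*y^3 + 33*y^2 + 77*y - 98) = 2*y^4 - 37*y^3 + 237*y^2 - 627*y + 670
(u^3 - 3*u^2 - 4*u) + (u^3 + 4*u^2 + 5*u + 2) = 2*u^3 + u^2 + u + 2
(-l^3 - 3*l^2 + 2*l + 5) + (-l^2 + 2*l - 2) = -l^3 - 4*l^2 + 4*l + 3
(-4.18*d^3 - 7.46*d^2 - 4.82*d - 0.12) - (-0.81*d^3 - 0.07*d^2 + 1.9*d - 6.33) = -3.37*d^3 - 7.39*d^2 - 6.72*d + 6.21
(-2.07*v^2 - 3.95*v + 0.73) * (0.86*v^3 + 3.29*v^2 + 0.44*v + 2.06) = -1.7802*v^5 - 10.2073*v^4 - 13.2785*v^3 - 3.6005*v^2 - 7.8158*v + 1.5038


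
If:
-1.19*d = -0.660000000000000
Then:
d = 0.55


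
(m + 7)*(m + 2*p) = m^2 + 2*m*p + 7*m + 14*p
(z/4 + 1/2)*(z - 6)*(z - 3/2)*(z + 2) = z^4/4 - 7*z^3/8 - 17*z^2/4 + 3*z/2 + 9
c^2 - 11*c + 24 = (c - 8)*(c - 3)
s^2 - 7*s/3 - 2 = (s - 3)*(s + 2/3)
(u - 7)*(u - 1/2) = u^2 - 15*u/2 + 7/2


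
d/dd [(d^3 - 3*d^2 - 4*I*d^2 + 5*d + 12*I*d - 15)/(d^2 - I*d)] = (d^4 - 2*I*d^3 - 9*d^2*(1 + I) + 30*d - 15*I)/(d^2*(d^2 - 2*I*d - 1))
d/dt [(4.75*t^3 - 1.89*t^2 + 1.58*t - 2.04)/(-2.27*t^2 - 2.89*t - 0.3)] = (-10.7825*t^4 - 27.455*t^3 + 4.7737*t^2 - 8.1276*t - 6.3696)/(5.1529*t^4 + 13.1206*t^3 + 9.7141*t^2 + 1.734*t + 0.09)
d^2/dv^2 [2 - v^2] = -2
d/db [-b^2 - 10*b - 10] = -2*b - 10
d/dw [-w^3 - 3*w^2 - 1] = 3*w*(-w - 2)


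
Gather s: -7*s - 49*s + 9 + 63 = 72 - 56*s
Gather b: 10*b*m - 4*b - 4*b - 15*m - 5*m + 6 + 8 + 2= b*(10*m - 8) - 20*m + 16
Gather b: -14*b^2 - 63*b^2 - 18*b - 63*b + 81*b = -77*b^2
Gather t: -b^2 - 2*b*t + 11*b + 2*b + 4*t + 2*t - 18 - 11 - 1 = -b^2 + 13*b + t*(6 - 2*b) - 30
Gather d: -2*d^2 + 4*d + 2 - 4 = -2*d^2 + 4*d - 2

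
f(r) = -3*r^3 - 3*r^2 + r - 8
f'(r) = -9*r^2 - 6*r + 1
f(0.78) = -10.47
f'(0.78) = -9.16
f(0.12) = -7.93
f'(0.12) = 0.15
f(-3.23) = 58.57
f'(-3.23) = -73.52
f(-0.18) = -8.26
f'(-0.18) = 1.79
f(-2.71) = 26.97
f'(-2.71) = -48.84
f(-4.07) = 140.49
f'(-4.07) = -123.66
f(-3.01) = 43.62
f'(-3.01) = -62.48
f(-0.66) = -9.10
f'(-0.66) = 1.04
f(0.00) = -8.00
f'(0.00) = 1.00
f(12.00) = -5612.00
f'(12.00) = -1367.00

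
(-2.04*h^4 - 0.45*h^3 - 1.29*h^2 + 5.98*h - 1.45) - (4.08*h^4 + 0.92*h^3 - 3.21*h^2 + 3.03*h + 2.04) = -6.12*h^4 - 1.37*h^3 + 1.92*h^2 + 2.95*h - 3.49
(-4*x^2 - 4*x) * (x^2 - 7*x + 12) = -4*x^4 + 24*x^3 - 20*x^2 - 48*x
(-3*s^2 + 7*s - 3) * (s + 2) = -3*s^3 + s^2 + 11*s - 6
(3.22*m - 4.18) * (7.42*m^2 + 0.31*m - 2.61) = 23.8924*m^3 - 30.0174*m^2 - 9.7*m + 10.9098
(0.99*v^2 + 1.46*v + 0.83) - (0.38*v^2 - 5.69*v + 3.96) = 0.61*v^2 + 7.15*v - 3.13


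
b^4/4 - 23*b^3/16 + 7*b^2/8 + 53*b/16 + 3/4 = (b/4 + 1/4)*(b - 4)*(b - 3)*(b + 1/4)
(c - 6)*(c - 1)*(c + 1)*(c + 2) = c^4 - 4*c^3 - 13*c^2 + 4*c + 12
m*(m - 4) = m^2 - 4*m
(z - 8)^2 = z^2 - 16*z + 64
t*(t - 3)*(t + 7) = t^3 + 4*t^2 - 21*t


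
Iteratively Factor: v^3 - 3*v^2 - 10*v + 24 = (v - 2)*(v^2 - v - 12) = (v - 4)*(v - 2)*(v + 3)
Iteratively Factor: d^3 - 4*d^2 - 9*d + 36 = (d - 3)*(d^2 - d - 12) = (d - 3)*(d + 3)*(d - 4)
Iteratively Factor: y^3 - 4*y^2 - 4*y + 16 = (y + 2)*(y^2 - 6*y + 8) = (y - 2)*(y + 2)*(y - 4)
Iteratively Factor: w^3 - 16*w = (w)*(w^2 - 16) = w*(w + 4)*(w - 4)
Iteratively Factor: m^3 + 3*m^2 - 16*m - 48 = (m - 4)*(m^2 + 7*m + 12) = (m - 4)*(m + 3)*(m + 4)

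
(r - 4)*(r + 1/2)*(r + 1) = r^3 - 5*r^2/2 - 11*r/2 - 2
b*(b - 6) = b^2 - 6*b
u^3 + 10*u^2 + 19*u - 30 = (u - 1)*(u + 5)*(u + 6)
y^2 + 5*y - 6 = (y - 1)*(y + 6)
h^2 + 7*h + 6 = (h + 1)*(h + 6)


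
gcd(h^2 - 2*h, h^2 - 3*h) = h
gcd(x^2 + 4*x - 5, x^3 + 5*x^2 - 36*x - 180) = x + 5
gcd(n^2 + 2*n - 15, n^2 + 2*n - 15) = n^2 + 2*n - 15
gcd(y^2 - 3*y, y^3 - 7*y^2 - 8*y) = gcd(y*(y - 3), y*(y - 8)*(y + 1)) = y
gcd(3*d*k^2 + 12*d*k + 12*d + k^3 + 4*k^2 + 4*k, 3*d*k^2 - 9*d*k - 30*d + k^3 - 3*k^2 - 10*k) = 3*d*k + 6*d + k^2 + 2*k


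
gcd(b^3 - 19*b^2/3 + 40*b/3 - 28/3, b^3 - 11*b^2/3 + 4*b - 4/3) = b - 2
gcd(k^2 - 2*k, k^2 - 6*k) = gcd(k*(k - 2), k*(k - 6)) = k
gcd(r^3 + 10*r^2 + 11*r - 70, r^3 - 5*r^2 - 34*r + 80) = r^2 + 3*r - 10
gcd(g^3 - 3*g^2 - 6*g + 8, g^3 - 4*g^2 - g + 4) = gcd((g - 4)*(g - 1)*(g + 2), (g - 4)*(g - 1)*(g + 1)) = g^2 - 5*g + 4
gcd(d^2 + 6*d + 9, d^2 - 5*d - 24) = d + 3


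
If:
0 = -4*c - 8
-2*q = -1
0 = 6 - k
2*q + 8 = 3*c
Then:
No Solution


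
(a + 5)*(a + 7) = a^2 + 12*a + 35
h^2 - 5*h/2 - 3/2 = (h - 3)*(h + 1/2)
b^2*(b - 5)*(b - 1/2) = b^4 - 11*b^3/2 + 5*b^2/2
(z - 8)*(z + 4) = z^2 - 4*z - 32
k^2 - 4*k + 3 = (k - 3)*(k - 1)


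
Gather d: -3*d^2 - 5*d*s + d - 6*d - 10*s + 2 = -3*d^2 + d*(-5*s - 5) - 10*s + 2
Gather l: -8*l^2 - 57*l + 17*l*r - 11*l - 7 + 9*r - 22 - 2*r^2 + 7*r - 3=-8*l^2 + l*(17*r - 68) - 2*r^2 + 16*r - 32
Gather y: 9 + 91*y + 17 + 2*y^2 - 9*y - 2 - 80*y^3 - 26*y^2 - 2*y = -80*y^3 - 24*y^2 + 80*y + 24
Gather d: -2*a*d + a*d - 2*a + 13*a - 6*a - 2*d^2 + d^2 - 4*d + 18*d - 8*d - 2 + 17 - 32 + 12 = 5*a - d^2 + d*(6 - a) - 5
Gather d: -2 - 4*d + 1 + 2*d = -2*d - 1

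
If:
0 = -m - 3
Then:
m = -3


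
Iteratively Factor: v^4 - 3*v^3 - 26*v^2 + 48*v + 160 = (v + 2)*(v^3 - 5*v^2 - 16*v + 80) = (v + 2)*(v + 4)*(v^2 - 9*v + 20) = (v - 5)*(v + 2)*(v + 4)*(v - 4)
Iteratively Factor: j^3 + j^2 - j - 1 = (j + 1)*(j^2 - 1) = (j + 1)^2*(j - 1)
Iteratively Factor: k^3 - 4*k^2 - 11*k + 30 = (k - 2)*(k^2 - 2*k - 15) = (k - 5)*(k - 2)*(k + 3)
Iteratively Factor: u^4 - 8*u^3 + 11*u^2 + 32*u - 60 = (u - 5)*(u^3 - 3*u^2 - 4*u + 12) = (u - 5)*(u - 3)*(u^2 - 4) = (u - 5)*(u - 3)*(u - 2)*(u + 2)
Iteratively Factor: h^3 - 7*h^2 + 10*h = (h - 5)*(h^2 - 2*h) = (h - 5)*(h - 2)*(h)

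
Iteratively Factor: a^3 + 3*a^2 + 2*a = (a + 2)*(a^2 + a) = a*(a + 2)*(a + 1)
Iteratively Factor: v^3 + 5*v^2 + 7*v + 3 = (v + 1)*(v^2 + 4*v + 3) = (v + 1)*(v + 3)*(v + 1)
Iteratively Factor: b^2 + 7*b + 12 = (b + 4)*(b + 3)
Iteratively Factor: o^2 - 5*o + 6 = (o - 2)*(o - 3)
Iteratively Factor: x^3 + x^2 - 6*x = (x)*(x^2 + x - 6) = x*(x + 3)*(x - 2)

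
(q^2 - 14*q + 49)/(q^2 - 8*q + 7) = (q - 7)/(q - 1)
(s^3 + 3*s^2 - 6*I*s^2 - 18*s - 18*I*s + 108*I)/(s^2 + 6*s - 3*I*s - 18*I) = (s^2 + s*(-3 - 6*I) + 18*I)/(s - 3*I)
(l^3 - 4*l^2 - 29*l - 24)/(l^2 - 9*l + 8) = (l^2 + 4*l + 3)/(l - 1)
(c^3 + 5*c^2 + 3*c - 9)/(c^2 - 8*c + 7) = (c^2 + 6*c + 9)/(c - 7)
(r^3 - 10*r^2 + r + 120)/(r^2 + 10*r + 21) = (r^2 - 13*r + 40)/(r + 7)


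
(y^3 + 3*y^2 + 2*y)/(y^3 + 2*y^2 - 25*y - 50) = y*(y + 1)/(y^2 - 25)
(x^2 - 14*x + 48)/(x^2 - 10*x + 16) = (x - 6)/(x - 2)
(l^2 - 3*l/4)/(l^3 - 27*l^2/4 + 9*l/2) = 1/(l - 6)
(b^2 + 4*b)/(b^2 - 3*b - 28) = b/(b - 7)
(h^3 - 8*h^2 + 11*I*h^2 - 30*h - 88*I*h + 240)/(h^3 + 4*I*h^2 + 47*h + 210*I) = (h - 8)/(h - 7*I)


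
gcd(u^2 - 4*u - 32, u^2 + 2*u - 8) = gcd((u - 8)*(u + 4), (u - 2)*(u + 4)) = u + 4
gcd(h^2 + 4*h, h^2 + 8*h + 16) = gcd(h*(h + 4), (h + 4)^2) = h + 4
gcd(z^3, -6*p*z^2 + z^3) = z^2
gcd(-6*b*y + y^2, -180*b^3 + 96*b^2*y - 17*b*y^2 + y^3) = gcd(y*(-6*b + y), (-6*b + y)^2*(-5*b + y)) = -6*b + y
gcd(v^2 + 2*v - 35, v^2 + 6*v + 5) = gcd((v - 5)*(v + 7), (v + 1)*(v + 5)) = 1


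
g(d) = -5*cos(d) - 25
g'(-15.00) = -3.25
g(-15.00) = -21.20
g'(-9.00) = -2.06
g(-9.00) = -20.44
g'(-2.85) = -1.44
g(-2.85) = -20.21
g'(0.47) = 2.26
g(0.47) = -29.46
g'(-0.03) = -0.15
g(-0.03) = -30.00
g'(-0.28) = -1.38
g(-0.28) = -29.81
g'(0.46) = 2.22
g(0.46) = -29.48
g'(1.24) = 4.73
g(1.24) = -26.62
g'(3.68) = -2.56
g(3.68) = -20.71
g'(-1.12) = -4.50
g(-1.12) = -27.18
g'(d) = 5*sin(d)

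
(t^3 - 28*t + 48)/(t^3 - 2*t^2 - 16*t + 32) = (t + 6)/(t + 4)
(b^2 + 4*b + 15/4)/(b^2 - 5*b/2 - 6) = (b + 5/2)/(b - 4)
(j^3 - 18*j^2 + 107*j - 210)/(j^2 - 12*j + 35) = j - 6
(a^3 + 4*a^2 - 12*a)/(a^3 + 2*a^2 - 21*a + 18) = a*(a - 2)/(a^2 - 4*a + 3)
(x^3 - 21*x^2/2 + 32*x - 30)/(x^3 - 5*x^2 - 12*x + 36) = (x - 5/2)/(x + 3)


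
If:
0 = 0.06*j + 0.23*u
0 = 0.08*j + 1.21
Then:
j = -15.12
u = 3.95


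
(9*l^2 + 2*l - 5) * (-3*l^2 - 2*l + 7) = -27*l^4 - 24*l^3 + 74*l^2 + 24*l - 35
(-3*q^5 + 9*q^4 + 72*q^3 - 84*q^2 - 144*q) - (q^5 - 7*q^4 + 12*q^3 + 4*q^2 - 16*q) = -4*q^5 + 16*q^4 + 60*q^3 - 88*q^2 - 128*q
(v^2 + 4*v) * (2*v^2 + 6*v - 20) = 2*v^4 + 14*v^3 + 4*v^2 - 80*v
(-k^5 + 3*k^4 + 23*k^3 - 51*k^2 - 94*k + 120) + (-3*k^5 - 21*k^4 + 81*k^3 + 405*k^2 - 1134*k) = -4*k^5 - 18*k^4 + 104*k^3 + 354*k^2 - 1228*k + 120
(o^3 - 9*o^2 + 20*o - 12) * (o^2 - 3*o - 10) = o^5 - 12*o^4 + 37*o^3 + 18*o^2 - 164*o + 120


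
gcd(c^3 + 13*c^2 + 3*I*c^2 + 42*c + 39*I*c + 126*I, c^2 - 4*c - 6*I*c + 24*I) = 1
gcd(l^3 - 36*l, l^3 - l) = l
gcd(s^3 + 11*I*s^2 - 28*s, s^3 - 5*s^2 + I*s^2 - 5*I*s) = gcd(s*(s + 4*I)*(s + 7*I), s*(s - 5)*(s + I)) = s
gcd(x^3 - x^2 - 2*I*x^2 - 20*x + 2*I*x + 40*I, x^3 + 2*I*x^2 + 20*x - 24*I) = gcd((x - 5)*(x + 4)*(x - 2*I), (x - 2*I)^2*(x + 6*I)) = x - 2*I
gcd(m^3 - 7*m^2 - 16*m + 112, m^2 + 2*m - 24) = m - 4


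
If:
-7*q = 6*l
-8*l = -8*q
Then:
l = 0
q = 0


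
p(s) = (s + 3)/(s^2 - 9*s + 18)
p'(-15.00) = 0.00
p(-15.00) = -0.03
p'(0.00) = 0.14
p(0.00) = 0.17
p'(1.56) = 0.81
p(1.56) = 0.71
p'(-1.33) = 0.05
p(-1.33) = 0.05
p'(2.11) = 2.33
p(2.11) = 1.48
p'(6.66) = -6.74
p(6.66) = 4.00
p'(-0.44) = 0.10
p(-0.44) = 0.12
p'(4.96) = -2.25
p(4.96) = -3.91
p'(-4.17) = 0.01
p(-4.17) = -0.02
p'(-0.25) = 0.11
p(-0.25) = 0.14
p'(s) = (9 - 2*s)*(s + 3)/(s^2 - 9*s + 18)^2 + 1/(s^2 - 9*s + 18) = (s^2 - 9*s - (s + 3)*(2*s - 9) + 18)/(s^2 - 9*s + 18)^2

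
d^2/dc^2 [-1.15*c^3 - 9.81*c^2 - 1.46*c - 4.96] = -6.9*c - 19.62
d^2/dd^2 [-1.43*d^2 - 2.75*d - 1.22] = -2.86000000000000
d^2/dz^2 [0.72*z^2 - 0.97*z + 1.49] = 1.44000000000000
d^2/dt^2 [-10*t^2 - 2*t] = -20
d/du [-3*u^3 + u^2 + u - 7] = -9*u^2 + 2*u + 1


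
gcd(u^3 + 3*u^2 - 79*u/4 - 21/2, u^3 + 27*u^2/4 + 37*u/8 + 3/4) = u^2 + 13*u/2 + 3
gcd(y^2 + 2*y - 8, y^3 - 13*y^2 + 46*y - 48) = y - 2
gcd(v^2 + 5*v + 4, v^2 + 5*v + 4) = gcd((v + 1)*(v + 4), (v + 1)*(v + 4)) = v^2 + 5*v + 4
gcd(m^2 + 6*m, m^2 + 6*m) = m^2 + 6*m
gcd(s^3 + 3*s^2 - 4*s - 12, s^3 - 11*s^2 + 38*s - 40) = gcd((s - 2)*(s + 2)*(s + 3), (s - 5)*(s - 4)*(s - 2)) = s - 2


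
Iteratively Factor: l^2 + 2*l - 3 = (l + 3)*(l - 1)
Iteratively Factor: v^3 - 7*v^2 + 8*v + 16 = (v + 1)*(v^2 - 8*v + 16) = (v - 4)*(v + 1)*(v - 4)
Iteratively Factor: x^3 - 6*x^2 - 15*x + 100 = (x - 5)*(x^2 - x - 20) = (x - 5)*(x + 4)*(x - 5)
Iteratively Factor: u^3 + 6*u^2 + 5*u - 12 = (u + 3)*(u^2 + 3*u - 4) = (u - 1)*(u + 3)*(u + 4)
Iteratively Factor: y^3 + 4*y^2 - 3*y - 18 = (y + 3)*(y^2 + y - 6) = (y - 2)*(y + 3)*(y + 3)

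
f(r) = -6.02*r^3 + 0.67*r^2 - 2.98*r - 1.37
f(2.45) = -93.18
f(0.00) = -1.37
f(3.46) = -253.02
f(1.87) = -43.97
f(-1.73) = 36.96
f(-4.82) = 702.68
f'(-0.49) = -7.97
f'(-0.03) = -3.04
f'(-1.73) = -59.35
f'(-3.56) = -236.64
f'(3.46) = -214.55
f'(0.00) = -2.98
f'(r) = -18.06*r^2 + 1.34*r - 2.98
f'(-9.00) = -1477.90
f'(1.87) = -63.63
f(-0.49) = 0.96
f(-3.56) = 289.34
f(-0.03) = -1.28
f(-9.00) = 4468.30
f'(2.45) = -108.10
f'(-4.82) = -429.02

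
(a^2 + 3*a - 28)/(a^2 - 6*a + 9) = (a^2 + 3*a - 28)/(a^2 - 6*a + 9)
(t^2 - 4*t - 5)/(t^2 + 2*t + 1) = (t - 5)/(t + 1)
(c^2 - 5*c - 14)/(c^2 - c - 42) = (c + 2)/(c + 6)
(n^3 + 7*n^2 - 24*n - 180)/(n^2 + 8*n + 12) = (n^2 + n - 30)/(n + 2)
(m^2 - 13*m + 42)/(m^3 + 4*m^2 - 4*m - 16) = (m^2 - 13*m + 42)/(m^3 + 4*m^2 - 4*m - 16)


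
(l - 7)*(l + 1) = l^2 - 6*l - 7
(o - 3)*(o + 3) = o^2 - 9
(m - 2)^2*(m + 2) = m^3 - 2*m^2 - 4*m + 8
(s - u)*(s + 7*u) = s^2 + 6*s*u - 7*u^2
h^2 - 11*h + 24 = (h - 8)*(h - 3)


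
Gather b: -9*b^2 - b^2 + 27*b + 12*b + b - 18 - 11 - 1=-10*b^2 + 40*b - 30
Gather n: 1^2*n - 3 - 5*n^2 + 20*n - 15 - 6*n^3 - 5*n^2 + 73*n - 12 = -6*n^3 - 10*n^2 + 94*n - 30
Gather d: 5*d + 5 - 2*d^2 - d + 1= -2*d^2 + 4*d + 6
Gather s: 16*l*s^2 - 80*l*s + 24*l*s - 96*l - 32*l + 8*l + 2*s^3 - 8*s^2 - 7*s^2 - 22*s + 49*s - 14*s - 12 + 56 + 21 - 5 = -120*l + 2*s^3 + s^2*(16*l - 15) + s*(13 - 56*l) + 60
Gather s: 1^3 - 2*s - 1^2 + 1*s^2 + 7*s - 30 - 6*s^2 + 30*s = -5*s^2 + 35*s - 30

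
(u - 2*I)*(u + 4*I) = u^2 + 2*I*u + 8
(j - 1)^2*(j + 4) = j^3 + 2*j^2 - 7*j + 4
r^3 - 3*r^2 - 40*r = r*(r - 8)*(r + 5)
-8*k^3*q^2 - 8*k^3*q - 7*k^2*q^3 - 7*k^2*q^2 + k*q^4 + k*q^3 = q*(-8*k + q)*(k + q)*(k*q + k)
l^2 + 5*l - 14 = (l - 2)*(l + 7)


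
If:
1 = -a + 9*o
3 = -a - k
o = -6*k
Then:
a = -161/53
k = 2/53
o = -12/53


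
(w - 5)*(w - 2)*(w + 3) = w^3 - 4*w^2 - 11*w + 30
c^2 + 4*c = c*(c + 4)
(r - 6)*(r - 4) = r^2 - 10*r + 24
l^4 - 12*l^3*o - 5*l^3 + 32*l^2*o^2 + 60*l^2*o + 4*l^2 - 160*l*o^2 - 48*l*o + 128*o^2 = (l - 4)*(l - 1)*(l - 8*o)*(l - 4*o)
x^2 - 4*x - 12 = (x - 6)*(x + 2)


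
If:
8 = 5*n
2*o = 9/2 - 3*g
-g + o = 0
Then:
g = 9/10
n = 8/5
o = 9/10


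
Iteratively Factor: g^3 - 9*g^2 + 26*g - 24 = (g - 4)*(g^2 - 5*g + 6) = (g - 4)*(g - 3)*(g - 2)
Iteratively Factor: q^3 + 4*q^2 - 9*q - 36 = (q + 4)*(q^2 - 9) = (q + 3)*(q + 4)*(q - 3)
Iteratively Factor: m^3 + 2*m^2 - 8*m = (m + 4)*(m^2 - 2*m) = m*(m + 4)*(m - 2)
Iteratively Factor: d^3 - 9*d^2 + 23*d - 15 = (d - 5)*(d^2 - 4*d + 3) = (d - 5)*(d - 1)*(d - 3)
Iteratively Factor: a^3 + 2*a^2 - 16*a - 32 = (a + 4)*(a^2 - 2*a - 8) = (a + 2)*(a + 4)*(a - 4)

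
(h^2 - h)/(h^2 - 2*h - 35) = h*(1 - h)/(-h^2 + 2*h + 35)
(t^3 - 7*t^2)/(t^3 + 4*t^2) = (t - 7)/(t + 4)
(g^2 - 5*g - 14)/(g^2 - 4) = (g - 7)/(g - 2)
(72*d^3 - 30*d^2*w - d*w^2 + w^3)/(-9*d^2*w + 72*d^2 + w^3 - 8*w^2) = (-24*d^2 + 2*d*w + w^2)/(3*d*w - 24*d + w^2 - 8*w)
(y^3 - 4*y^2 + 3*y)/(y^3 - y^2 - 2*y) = (-y^2 + 4*y - 3)/(-y^2 + y + 2)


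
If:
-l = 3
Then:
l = -3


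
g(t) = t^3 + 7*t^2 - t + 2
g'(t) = 3*t^2 + 14*t - 1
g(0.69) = 4.97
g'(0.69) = 10.09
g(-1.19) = 11.42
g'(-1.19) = -13.41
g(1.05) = 9.83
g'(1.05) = 17.01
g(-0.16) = 2.34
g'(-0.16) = -3.16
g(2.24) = 46.12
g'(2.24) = 45.41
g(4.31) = 207.79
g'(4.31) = 115.07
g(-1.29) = 12.79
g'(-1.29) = -14.07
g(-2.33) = 29.68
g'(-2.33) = -17.33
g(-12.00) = -706.00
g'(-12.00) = 263.00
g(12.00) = 2726.00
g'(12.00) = 599.00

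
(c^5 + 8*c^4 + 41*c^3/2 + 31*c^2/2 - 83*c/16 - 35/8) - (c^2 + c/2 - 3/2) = c^5 + 8*c^4 + 41*c^3/2 + 29*c^2/2 - 91*c/16 - 23/8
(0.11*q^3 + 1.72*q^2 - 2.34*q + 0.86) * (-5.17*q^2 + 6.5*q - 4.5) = -0.5687*q^5 - 8.1774*q^4 + 22.7828*q^3 - 27.3962*q^2 + 16.12*q - 3.87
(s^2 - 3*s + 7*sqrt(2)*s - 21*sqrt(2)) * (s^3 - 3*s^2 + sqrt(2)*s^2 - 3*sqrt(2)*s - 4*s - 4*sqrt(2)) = s^5 - 6*s^4 + 8*sqrt(2)*s^4 - 48*sqrt(2)*s^3 + 19*s^3 - 72*s^2 + 40*sqrt(2)*s^2 + 70*s + 96*sqrt(2)*s + 168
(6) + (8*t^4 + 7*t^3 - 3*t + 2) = 8*t^4 + 7*t^3 - 3*t + 8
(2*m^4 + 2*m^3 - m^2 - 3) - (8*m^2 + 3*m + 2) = 2*m^4 + 2*m^3 - 9*m^2 - 3*m - 5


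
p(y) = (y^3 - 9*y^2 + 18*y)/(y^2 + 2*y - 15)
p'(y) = (-2*y - 2)*(y^3 - 9*y^2 + 18*y)/(y^2 + 2*y - 15)^2 + (3*y^2 - 18*y + 18)/(y^2 + 2*y - 15)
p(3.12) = -1.11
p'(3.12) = 0.17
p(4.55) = -0.69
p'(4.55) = 0.40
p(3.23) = -1.09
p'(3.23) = 0.19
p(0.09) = -0.10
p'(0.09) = -1.12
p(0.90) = -0.78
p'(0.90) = -0.58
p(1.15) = -0.91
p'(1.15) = -0.45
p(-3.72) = 28.25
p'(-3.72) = -32.57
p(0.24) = -0.26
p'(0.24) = -1.00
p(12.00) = 4.24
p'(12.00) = 0.81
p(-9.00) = -33.75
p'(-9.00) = -2.44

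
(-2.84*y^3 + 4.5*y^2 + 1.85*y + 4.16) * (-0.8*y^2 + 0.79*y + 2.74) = 2.272*y^5 - 5.8436*y^4 - 5.7066*y^3 + 10.4635*y^2 + 8.3554*y + 11.3984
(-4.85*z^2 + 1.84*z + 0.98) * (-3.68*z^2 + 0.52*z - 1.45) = 17.848*z^4 - 9.2932*z^3 + 4.3829*z^2 - 2.1584*z - 1.421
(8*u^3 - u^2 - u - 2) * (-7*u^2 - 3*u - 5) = -56*u^5 - 17*u^4 - 30*u^3 + 22*u^2 + 11*u + 10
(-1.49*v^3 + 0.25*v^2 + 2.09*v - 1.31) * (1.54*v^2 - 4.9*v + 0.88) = -2.2946*v^5 + 7.686*v^4 + 0.6824*v^3 - 12.0384*v^2 + 8.2582*v - 1.1528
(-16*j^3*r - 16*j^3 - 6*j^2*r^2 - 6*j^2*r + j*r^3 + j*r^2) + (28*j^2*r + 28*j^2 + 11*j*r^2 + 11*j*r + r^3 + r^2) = -16*j^3*r - 16*j^3 - 6*j^2*r^2 + 22*j^2*r + 28*j^2 + j*r^3 + 12*j*r^2 + 11*j*r + r^3 + r^2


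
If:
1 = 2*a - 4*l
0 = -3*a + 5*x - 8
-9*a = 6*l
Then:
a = 1/8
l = -3/16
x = 67/40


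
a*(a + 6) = a^2 + 6*a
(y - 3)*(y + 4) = y^2 + y - 12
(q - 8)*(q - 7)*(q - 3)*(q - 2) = q^4 - 20*q^3 + 137*q^2 - 370*q + 336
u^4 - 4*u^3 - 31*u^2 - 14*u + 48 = (u - 8)*(u - 1)*(u + 2)*(u + 3)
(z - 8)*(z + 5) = z^2 - 3*z - 40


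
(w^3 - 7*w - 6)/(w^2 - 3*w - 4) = (w^2 - w - 6)/(w - 4)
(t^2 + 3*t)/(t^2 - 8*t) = (t + 3)/(t - 8)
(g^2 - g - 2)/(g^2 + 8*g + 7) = (g - 2)/(g + 7)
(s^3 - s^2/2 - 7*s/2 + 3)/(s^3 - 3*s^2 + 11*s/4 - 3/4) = 2*(s + 2)/(2*s - 1)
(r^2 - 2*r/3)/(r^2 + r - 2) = r*(3*r - 2)/(3*(r^2 + r - 2))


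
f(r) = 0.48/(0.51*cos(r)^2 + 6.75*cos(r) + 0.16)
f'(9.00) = 0.04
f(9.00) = -0.09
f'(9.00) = 0.04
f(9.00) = -0.09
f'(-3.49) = 0.03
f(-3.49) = -0.08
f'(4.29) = -0.44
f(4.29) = -0.19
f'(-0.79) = -0.10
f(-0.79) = 0.09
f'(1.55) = 35.96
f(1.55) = 1.60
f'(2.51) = 0.07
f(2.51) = -0.10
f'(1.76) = 2.60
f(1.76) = -0.44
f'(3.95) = -0.12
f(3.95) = -0.11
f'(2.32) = 0.12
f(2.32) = -0.11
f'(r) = 0.48*(1.02*sin(r)*cos(r) + 6.75*sin(r))/(0.51*cos(r)^2 + 6.75*cos(r) + 0.16)^2 = (0.4896*cos(r) + 3.24)*sin(r)/(0.51*cos(r)^2 + 6.75*cos(r) + 0.16)^2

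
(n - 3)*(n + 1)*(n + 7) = n^3 + 5*n^2 - 17*n - 21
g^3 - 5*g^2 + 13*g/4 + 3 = (g - 4)*(g - 3/2)*(g + 1/2)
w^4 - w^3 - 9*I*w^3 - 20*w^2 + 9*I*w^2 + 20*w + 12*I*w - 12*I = (w - 1)*(w - 6*I)*(w - 2*I)*(w - I)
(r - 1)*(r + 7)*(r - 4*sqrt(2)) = r^3 - 4*sqrt(2)*r^2 + 6*r^2 - 24*sqrt(2)*r - 7*r + 28*sqrt(2)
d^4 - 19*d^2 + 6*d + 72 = (d - 3)^2*(d + 2)*(d + 4)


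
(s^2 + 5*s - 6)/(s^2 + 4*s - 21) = (s^2 + 5*s - 6)/(s^2 + 4*s - 21)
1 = 1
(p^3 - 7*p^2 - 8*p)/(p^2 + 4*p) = (p^2 - 7*p - 8)/(p + 4)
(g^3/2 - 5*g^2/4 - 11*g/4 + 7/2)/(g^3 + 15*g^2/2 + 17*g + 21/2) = (2*g^3 - 5*g^2 - 11*g + 14)/(2*(2*g^3 + 15*g^2 + 34*g + 21))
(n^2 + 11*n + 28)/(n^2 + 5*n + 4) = (n + 7)/(n + 1)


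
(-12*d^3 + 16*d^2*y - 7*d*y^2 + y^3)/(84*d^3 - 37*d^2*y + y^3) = (4*d^2 - 4*d*y + y^2)/(-28*d^2 + 3*d*y + y^2)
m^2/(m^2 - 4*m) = m/(m - 4)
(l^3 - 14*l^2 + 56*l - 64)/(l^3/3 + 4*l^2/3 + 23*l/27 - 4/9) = 27*(l^3 - 14*l^2 + 56*l - 64)/(9*l^3 + 36*l^2 + 23*l - 12)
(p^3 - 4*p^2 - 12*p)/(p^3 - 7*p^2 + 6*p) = (p + 2)/(p - 1)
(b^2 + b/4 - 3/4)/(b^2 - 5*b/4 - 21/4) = (-4*b^2 - b + 3)/(-4*b^2 + 5*b + 21)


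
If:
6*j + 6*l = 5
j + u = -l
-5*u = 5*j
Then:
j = 5/6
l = 0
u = -5/6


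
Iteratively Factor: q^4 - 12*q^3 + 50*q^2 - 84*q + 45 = (q - 3)*(q^3 - 9*q^2 + 23*q - 15) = (q - 5)*(q - 3)*(q^2 - 4*q + 3) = (q - 5)*(q - 3)*(q - 1)*(q - 3)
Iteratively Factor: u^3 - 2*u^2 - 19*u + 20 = (u - 5)*(u^2 + 3*u - 4) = (u - 5)*(u - 1)*(u + 4)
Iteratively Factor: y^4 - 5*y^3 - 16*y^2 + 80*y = (y + 4)*(y^3 - 9*y^2 + 20*y) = y*(y + 4)*(y^2 - 9*y + 20) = y*(y - 5)*(y + 4)*(y - 4)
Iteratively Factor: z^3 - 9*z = (z)*(z^2 - 9) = z*(z - 3)*(z + 3)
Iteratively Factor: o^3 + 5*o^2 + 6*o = (o + 2)*(o^2 + 3*o) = (o + 2)*(o + 3)*(o)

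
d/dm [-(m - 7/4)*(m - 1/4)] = 2 - 2*m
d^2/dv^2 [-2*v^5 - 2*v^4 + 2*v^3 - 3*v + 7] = 4*v*(-10*v^2 - 6*v + 3)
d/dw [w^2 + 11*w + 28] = 2*w + 11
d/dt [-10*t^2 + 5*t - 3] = 5 - 20*t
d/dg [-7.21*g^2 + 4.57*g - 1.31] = 4.57 - 14.42*g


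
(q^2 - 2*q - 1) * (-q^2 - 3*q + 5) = -q^4 - q^3 + 12*q^2 - 7*q - 5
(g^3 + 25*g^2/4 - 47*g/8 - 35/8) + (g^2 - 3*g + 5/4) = g^3 + 29*g^2/4 - 71*g/8 - 25/8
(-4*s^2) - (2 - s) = -4*s^2 + s - 2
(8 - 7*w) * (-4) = 28*w - 32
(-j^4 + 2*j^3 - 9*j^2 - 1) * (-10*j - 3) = 10*j^5 - 17*j^4 + 84*j^3 + 27*j^2 + 10*j + 3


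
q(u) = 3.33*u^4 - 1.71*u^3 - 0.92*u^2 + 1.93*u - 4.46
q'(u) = 13.32*u^3 - 5.13*u^2 - 1.84*u + 1.93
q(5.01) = 1865.03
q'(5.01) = 1538.96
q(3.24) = 300.94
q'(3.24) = 395.16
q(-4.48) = 1463.58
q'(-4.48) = -1290.46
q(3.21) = 289.26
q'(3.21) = 383.74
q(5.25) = 2262.65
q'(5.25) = 1778.32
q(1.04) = -1.48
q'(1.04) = 9.45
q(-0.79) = -4.42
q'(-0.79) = -6.39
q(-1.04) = -1.64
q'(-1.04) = -16.69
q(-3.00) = 297.37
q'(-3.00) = -398.36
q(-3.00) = 297.37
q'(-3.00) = -398.36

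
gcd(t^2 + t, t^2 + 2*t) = t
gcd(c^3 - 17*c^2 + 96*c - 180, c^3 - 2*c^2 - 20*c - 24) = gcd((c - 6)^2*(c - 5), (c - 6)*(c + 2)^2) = c - 6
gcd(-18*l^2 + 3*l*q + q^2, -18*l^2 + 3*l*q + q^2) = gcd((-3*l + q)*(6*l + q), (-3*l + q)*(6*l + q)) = -18*l^2 + 3*l*q + q^2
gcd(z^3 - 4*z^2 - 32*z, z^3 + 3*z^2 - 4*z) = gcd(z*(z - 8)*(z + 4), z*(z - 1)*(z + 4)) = z^2 + 4*z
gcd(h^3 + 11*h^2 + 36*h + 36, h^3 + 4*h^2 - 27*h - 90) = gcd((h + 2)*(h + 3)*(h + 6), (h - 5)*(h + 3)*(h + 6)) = h^2 + 9*h + 18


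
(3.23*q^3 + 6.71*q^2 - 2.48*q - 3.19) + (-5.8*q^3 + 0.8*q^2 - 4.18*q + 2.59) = -2.57*q^3 + 7.51*q^2 - 6.66*q - 0.6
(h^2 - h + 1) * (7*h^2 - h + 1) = 7*h^4 - 8*h^3 + 9*h^2 - 2*h + 1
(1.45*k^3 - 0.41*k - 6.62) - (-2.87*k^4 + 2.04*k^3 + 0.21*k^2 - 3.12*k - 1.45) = 2.87*k^4 - 0.59*k^3 - 0.21*k^2 + 2.71*k - 5.17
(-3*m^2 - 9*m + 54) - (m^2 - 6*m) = -4*m^2 - 3*m + 54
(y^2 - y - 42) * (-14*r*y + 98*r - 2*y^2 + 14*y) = -14*r*y^3 + 112*r*y^2 + 490*r*y - 4116*r - 2*y^4 + 16*y^3 + 70*y^2 - 588*y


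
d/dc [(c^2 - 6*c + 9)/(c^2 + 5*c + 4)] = (11*c^2 - 10*c - 69)/(c^4 + 10*c^3 + 33*c^2 + 40*c + 16)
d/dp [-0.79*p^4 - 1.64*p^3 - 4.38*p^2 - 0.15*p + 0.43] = -3.16*p^3 - 4.92*p^2 - 8.76*p - 0.15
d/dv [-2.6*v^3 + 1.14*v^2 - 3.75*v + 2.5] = -7.8*v^2 + 2.28*v - 3.75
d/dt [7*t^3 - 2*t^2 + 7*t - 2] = 21*t^2 - 4*t + 7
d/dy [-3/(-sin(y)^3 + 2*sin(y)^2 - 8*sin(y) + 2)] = 3*(-3*sin(y)^2 + 4*sin(y) - 8)*cos(y)/(sin(y)^3 - 2*sin(y)^2 + 8*sin(y) - 2)^2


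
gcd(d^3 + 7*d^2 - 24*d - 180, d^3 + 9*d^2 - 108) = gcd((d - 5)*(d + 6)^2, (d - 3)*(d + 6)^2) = d^2 + 12*d + 36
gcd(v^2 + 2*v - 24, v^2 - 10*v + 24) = v - 4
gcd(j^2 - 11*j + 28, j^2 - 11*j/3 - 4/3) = j - 4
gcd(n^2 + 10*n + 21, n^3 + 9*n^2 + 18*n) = n + 3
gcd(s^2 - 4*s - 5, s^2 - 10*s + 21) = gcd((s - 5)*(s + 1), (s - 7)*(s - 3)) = 1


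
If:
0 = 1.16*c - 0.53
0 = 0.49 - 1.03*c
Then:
No Solution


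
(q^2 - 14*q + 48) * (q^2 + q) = q^4 - 13*q^3 + 34*q^2 + 48*q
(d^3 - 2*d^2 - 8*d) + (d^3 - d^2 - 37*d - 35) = 2*d^3 - 3*d^2 - 45*d - 35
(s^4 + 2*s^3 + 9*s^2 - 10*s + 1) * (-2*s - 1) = -2*s^5 - 5*s^4 - 20*s^3 + 11*s^2 + 8*s - 1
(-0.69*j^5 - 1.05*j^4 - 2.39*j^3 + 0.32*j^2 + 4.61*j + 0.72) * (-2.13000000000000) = 1.4697*j^5 + 2.2365*j^4 + 5.0907*j^3 - 0.6816*j^2 - 9.8193*j - 1.5336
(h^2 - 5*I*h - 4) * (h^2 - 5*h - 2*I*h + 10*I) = h^4 - 5*h^3 - 7*I*h^3 - 14*h^2 + 35*I*h^2 + 70*h + 8*I*h - 40*I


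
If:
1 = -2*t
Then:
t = -1/2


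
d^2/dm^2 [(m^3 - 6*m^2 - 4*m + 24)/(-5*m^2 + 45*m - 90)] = -2/(m^3 - 9*m^2 + 27*m - 27)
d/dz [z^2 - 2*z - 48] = 2*z - 2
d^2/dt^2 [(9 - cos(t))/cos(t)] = 9*(sin(t)^2 + 1)/cos(t)^3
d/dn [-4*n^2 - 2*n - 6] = -8*n - 2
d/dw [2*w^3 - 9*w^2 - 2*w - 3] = 6*w^2 - 18*w - 2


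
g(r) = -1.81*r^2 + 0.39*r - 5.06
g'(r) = 0.39 - 3.62*r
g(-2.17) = -14.43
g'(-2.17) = 8.25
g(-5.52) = -62.36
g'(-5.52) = 20.37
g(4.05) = -33.17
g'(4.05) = -14.27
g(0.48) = -5.29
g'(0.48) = -1.35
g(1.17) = -7.08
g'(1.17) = -3.85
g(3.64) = -27.62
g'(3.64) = -12.79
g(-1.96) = -12.78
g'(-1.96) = 7.49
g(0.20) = -5.05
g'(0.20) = -0.33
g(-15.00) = -418.16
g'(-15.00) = 54.69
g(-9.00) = -155.18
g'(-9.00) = 32.97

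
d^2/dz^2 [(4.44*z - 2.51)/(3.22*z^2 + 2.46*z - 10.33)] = ((4.44*z - 2.51)*(6.44*z + 2.46)*(12.88*z + 4.92) - (85.7808*z + 5.6804)*(3.22*z^2 + 2.46*z - 10.33))/(3.22*z^2 + 2.46*z - 10.33)^3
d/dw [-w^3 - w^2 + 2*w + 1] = -3*w^2 - 2*w + 2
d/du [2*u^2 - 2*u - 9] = 4*u - 2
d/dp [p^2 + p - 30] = 2*p + 1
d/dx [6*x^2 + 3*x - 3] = 12*x + 3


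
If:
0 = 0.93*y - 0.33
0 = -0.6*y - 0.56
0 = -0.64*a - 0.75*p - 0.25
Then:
No Solution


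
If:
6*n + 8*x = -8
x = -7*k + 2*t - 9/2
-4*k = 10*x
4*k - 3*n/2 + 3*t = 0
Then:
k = -175/262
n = -664/393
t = 6/131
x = 35/131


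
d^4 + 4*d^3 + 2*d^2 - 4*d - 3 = (d - 1)*(d + 1)^2*(d + 3)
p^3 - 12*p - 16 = (p - 4)*(p + 2)^2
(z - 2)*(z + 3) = z^2 + z - 6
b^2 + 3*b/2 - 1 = (b - 1/2)*(b + 2)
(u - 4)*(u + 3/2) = u^2 - 5*u/2 - 6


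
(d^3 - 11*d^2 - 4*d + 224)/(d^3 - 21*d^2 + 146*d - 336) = (d + 4)/(d - 6)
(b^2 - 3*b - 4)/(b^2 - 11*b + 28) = (b + 1)/(b - 7)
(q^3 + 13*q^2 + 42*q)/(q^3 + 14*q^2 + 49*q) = (q + 6)/(q + 7)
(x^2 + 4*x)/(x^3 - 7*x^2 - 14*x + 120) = x/(x^2 - 11*x + 30)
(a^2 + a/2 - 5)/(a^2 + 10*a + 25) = (a^2 + a/2 - 5)/(a^2 + 10*a + 25)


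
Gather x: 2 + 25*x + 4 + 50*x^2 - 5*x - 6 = 50*x^2 + 20*x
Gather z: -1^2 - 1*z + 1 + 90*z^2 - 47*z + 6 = 90*z^2 - 48*z + 6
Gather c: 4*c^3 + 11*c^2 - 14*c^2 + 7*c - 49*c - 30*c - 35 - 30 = 4*c^3 - 3*c^2 - 72*c - 65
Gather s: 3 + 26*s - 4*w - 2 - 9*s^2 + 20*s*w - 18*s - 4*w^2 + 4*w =-9*s^2 + s*(20*w + 8) - 4*w^2 + 1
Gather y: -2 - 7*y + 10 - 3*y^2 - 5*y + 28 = -3*y^2 - 12*y + 36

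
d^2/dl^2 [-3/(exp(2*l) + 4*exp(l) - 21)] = 12*((exp(l) + 1)*(exp(2*l) + 4*exp(l) - 21) - 2*(exp(l) + 2)^2*exp(l))*exp(l)/(exp(2*l) + 4*exp(l) - 21)^3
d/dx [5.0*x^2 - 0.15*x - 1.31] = 10.0*x - 0.15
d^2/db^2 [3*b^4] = 36*b^2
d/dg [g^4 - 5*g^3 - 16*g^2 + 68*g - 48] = 4*g^3 - 15*g^2 - 32*g + 68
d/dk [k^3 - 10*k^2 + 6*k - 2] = 3*k^2 - 20*k + 6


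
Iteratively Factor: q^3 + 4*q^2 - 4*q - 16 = (q - 2)*(q^2 + 6*q + 8) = (q - 2)*(q + 2)*(q + 4)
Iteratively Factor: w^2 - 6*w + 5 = (w - 5)*(w - 1)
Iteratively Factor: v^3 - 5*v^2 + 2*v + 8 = (v - 4)*(v^2 - v - 2) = (v - 4)*(v - 2)*(v + 1)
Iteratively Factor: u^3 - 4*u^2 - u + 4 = (u + 1)*(u^2 - 5*u + 4) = (u - 1)*(u + 1)*(u - 4)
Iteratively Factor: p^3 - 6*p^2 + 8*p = (p - 4)*(p^2 - 2*p) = (p - 4)*(p - 2)*(p)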